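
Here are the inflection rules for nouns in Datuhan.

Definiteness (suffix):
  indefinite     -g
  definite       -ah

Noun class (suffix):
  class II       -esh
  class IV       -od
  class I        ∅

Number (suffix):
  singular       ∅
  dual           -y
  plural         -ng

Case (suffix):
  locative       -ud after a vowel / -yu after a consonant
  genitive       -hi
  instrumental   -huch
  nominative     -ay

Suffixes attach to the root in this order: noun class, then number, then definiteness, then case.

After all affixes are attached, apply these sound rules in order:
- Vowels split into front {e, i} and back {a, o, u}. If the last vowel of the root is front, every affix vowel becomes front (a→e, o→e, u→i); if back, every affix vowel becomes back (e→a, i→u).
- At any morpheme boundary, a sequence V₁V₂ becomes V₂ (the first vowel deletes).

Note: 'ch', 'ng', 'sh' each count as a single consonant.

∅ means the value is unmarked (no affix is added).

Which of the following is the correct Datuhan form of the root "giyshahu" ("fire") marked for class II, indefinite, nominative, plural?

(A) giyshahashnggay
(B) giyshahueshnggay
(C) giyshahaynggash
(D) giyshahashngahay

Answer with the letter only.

Attach noun class class II -esh → giyshahuesh.
Attach number plural -ng → giyshahueshng.
Attach definiteness indefinite -g → giyshahueshngg.
Attach case nominative -ay → giyshahueshnggay.
Apply vowel harmony: giyshahueshnggay → giyshahuashnggay.
Apply vowel deletion: giyshahuashnggay → giyshahashnggay.
So the correct form is giyshahashnggay, option (A).
(D) giyshahashngahay is wrong: it uses definite instead of indefinite for definiteness.
(C) giyshahaynggash is wrong: it has the affixes in the wrong order.
(B) giyshahueshnggay is wrong: it fails to apply the sound rule(s).

A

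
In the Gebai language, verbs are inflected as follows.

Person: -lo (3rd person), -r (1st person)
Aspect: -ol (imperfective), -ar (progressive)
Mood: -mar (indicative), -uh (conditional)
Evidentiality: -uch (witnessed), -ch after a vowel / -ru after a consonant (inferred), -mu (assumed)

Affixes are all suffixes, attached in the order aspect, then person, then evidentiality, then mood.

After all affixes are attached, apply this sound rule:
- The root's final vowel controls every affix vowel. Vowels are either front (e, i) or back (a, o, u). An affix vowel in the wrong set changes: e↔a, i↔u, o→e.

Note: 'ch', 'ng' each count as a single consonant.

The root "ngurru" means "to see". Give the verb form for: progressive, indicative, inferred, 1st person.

ngurruarrrumar

Attach aspect progressive -ar → ngurruar.
Attach person 1st person -r → ngurruarr.
Attach evidentiality inferred -ru (after consonant 'r') → ngurruarrru.
Attach mood indicative -mar → ngurruarrrumar.
Vowel harmony: no change.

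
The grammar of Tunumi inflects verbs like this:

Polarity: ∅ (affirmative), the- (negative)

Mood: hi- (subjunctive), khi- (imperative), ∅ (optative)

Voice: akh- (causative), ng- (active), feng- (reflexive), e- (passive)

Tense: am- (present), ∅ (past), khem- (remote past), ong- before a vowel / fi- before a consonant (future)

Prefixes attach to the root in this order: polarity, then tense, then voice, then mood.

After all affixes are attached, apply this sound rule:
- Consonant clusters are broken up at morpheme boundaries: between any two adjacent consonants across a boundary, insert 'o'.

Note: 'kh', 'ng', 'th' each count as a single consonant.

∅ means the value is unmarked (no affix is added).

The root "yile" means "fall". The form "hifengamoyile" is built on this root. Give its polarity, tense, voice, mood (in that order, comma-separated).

affirmative, present, reflexive, subjunctive

Segment: hi-feng-am-yile.
polarity: ∅ → affirmative.
tense: am- → present.
voice: feng- → reflexive.
mood: hi- → subjunctive.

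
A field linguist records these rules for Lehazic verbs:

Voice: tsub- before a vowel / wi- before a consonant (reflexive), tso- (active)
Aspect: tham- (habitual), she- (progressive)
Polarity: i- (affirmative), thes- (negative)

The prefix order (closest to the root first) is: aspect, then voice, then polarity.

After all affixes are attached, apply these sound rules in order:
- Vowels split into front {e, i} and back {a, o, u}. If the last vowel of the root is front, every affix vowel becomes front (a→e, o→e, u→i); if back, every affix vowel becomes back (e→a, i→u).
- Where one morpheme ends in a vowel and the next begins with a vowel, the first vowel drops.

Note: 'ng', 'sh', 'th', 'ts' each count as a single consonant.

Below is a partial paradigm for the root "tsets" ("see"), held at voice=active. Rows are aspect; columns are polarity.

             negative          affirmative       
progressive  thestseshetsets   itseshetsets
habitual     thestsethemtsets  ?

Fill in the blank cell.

Attach aspect habitual tham- → thamtsets.
Attach voice active tso- → tsothamtsets.
Attach polarity affirmative i- → itsothamtsets.
Apply vowel harmony: itsothamtsets → itsethemtsets.
Vowel deletion: no change.

itsethemtsets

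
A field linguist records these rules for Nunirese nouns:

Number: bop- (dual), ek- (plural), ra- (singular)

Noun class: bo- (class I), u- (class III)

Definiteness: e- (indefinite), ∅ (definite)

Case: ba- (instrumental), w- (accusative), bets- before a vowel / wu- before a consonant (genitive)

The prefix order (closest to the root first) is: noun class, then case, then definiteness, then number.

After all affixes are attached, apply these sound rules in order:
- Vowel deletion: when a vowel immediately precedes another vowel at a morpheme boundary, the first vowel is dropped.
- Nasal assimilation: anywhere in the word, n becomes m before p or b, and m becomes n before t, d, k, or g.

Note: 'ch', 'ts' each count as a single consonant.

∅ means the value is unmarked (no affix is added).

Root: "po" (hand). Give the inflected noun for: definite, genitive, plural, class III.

ekbetsupo

Attach noun class class III u- → upo.
Attach case genitive bets- (before vowel 'u') → betsupo.
definiteness = definite: zero marking, form stays betsupo.
Attach number plural ek- → ekbetsupo.
Vowel deletion: no change.
Nasal assimilation: no change.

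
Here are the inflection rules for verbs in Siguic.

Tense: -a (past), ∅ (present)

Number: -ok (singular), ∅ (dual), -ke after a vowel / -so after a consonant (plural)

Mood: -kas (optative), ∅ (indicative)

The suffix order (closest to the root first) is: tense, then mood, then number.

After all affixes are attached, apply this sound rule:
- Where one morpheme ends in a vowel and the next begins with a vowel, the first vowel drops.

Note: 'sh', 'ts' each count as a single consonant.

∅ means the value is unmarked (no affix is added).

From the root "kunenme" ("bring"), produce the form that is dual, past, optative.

kunenmakas

Attach tense past -a → kunenmea.
Attach mood optative -kas → kunenmeakas.
number = dual: zero marking, form stays kunenmeakas.
Apply vowel deletion: kunenmeakas → kunenmakas.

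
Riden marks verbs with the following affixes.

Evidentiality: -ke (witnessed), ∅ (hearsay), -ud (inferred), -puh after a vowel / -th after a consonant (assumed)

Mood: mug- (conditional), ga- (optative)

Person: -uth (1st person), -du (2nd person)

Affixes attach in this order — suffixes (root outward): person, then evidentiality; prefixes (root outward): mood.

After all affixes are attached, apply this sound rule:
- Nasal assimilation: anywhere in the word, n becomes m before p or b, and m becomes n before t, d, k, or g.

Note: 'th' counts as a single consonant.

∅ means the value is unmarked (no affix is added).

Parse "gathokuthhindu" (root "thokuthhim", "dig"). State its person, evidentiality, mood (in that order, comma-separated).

Segment: ga-thokuthhim-du.
person: -du → 2nd person.
evidentiality: ∅ → hearsay.
mood: ga- → optative.

2nd person, hearsay, optative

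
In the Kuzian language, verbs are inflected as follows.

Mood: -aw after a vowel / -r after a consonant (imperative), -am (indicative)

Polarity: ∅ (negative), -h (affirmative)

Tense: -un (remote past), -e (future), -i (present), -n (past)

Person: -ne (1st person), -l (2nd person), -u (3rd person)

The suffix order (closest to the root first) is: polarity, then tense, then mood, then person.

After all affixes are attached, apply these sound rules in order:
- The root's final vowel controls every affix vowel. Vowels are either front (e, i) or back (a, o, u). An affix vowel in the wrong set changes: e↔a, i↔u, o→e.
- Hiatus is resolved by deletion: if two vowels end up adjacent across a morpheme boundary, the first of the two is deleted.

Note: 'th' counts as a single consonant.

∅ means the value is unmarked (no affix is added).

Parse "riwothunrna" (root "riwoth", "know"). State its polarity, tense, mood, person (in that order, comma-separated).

Segment: riwoth-un-r-ne.
polarity: ∅ → negative.
tense: -un → remote past.
mood: -aw/r → imperative.
person: -ne → 1st person.

negative, remote past, imperative, 1st person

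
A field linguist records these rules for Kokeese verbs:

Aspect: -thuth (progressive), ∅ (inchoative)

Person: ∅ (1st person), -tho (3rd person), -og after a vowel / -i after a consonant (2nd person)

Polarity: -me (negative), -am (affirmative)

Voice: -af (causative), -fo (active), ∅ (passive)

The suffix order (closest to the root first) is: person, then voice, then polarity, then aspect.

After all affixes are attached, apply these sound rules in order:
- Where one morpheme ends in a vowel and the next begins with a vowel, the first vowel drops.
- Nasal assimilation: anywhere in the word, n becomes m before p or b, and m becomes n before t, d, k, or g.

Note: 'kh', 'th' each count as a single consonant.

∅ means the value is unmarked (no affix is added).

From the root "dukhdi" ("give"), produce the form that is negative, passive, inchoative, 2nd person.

dukhdogme

Attach person 2nd person -og (after vowel 'i') → dukhdiog.
voice = passive: zero marking, form stays dukhdiog.
Attach polarity negative -me → dukhdiogme.
aspect = inchoative: zero marking, form stays dukhdiogme.
Apply vowel deletion: dukhdiogme → dukhdogme.
Nasal assimilation: no change.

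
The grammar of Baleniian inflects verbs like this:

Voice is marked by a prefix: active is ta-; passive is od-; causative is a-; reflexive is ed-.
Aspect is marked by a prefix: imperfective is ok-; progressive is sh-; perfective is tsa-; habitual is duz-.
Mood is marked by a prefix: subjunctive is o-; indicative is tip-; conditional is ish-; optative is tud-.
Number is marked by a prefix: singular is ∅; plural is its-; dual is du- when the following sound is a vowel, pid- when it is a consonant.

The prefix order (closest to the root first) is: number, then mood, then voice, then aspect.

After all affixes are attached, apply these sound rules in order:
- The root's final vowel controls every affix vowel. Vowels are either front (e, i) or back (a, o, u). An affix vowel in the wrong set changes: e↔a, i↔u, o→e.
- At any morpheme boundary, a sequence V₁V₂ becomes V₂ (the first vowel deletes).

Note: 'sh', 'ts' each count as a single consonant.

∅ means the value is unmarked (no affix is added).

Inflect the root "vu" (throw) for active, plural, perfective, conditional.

Attach number plural its- → itsvu.
Attach mood conditional ish- → ishitsvu.
Attach voice active ta- → taishitsvu.
Attach aspect perfective tsa- → tsataishitsvu.
Apply vowel harmony: tsataishitsvu → tsataushutsvu.
Apply vowel deletion: tsataushutsvu → tsatushutsvu.

tsatushutsvu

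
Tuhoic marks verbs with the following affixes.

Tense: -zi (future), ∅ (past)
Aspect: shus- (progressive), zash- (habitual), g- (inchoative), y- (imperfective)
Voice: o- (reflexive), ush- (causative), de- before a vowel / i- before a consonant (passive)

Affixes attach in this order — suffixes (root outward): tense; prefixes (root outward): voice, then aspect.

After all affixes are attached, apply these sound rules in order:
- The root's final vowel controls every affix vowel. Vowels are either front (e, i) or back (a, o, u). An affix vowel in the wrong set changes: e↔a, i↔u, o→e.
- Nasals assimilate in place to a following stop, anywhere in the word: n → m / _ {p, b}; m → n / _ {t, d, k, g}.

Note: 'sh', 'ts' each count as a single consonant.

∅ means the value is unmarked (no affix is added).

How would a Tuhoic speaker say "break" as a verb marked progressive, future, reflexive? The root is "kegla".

shusokeglazu

Attach voice reflexive o- → okegla.
Attach aspect progressive shus- → shusokegla.
Attach tense future -zi → shusokeglazi.
Apply vowel harmony: shusokeglazi → shusokeglazu.
Nasal assimilation: no change.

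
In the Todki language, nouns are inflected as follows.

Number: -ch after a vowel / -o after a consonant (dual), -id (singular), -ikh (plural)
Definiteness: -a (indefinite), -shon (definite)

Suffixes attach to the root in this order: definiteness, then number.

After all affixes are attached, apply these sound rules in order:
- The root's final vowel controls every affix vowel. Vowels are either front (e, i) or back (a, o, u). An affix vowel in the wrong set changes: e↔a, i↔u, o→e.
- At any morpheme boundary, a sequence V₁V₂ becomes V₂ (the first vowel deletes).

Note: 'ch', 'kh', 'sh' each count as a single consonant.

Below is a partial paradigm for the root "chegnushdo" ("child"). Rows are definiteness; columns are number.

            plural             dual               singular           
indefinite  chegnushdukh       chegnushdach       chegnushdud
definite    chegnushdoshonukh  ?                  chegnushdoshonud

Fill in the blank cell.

chegnushdoshono

Attach definiteness definite -shon → chegnushdoshon.
Attach number dual -o (after consonant 'n') → chegnushdoshono.
Vowel harmony: no change.
Vowel deletion: no change.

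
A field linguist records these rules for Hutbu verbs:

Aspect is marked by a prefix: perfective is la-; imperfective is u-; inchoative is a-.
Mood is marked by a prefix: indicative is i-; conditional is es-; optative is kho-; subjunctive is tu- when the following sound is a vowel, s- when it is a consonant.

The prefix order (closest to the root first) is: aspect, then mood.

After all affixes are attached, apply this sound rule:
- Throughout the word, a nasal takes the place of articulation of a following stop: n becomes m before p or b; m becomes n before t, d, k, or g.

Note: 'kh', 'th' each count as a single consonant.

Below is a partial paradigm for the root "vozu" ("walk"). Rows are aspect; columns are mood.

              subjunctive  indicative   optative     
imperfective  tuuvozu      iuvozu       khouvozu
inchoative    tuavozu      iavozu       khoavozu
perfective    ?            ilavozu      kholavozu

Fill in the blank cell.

Attach aspect perfective la- → lavozu.
Attach mood subjunctive s- (before consonant 'l') → slavozu.
Nasal assimilation: no change.

slavozu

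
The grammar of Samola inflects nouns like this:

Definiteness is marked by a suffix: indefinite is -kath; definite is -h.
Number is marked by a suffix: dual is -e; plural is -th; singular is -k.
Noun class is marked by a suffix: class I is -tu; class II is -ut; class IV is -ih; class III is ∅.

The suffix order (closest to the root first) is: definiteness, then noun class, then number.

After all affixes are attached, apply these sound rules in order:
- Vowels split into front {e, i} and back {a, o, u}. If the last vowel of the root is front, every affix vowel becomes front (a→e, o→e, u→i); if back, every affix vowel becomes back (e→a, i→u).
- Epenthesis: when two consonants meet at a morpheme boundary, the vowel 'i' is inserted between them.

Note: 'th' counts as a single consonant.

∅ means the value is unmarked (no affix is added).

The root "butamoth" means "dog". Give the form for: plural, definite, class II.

butamothihutith

Attach definiteness definite -h → butamothh.
Attach noun class class II -ut → butamothhut.
Attach number plural -th → butamothhutth.
Vowel harmony: no change.
Apply epenthesis: butamothhutth → butamothihutith.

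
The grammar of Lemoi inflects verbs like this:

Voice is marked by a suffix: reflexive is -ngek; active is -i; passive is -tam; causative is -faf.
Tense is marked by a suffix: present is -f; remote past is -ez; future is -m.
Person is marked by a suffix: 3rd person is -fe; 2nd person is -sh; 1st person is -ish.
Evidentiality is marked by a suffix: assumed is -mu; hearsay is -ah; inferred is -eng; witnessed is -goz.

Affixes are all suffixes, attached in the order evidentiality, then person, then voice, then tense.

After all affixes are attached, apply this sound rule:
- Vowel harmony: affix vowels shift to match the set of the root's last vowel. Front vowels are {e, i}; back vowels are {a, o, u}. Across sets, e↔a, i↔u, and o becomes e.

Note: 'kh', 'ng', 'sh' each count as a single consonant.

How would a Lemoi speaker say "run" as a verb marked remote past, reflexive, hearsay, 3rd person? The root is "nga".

ngaahfangakaz

Attach evidentiality hearsay -ah → ngaah.
Attach person 3rd person -fe → ngaahfe.
Attach voice reflexive -ngek → ngaahfengek.
Attach tense remote past -ez → ngaahfengekez.
Apply vowel harmony: ngaahfengekez → ngaahfangakaz.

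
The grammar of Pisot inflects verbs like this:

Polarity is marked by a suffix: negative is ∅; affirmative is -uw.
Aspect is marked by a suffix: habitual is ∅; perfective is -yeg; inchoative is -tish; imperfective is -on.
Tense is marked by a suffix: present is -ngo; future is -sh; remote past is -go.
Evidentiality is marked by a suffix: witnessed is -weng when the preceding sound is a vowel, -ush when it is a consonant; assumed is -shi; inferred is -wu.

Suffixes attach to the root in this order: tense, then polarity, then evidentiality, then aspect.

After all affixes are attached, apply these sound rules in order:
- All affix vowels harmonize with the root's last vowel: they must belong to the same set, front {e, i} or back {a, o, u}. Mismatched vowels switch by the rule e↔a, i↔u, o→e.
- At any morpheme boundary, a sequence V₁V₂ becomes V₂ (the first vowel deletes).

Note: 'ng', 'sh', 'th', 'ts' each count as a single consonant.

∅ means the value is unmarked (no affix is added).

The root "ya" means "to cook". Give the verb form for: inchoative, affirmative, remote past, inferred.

yaguwwutush

Attach tense remote past -go → yago.
Attach polarity affirmative -uw → yagouw.
Attach evidentiality inferred -wu → yagouwwu.
Attach aspect inchoative -tish → yagouwwutish.
Apply vowel harmony: yagouwwutish → yagouwwutush.
Apply vowel deletion: yagouwwutush → yaguwwutush.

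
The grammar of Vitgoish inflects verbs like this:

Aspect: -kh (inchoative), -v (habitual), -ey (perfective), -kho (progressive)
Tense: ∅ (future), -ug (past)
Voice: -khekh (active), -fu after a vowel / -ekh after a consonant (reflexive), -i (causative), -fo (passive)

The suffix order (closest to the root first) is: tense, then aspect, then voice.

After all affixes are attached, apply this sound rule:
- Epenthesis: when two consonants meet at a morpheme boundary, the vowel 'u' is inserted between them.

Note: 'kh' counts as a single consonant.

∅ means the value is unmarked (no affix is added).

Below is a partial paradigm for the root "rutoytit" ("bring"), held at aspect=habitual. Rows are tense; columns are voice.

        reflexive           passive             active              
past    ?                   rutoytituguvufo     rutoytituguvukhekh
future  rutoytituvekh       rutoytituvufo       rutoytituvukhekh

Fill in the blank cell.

Attach tense past -ug → rutoytitug.
Attach aspect habitual -v → rutoytitugv.
Attach voice reflexive -ekh (after consonant 'v') → rutoytitugvekh.
Apply epenthesis: rutoytitugvekh → rutoytituguvekh.

rutoytituguvekh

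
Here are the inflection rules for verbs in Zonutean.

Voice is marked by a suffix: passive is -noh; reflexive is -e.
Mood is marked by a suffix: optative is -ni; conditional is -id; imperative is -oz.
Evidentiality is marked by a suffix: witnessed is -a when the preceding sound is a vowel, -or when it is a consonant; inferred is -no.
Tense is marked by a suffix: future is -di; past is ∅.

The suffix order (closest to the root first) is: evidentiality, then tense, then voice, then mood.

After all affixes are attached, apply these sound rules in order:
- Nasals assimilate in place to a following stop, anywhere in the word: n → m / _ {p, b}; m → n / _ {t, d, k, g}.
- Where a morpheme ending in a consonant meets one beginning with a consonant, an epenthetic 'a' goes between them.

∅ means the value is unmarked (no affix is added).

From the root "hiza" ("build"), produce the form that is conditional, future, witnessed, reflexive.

hizaadieid

Attach evidentiality witnessed -a (after vowel 'a') → hizaa.
Attach tense future -di → hizaadi.
Attach voice reflexive -e → hizaadie.
Attach mood conditional -id → hizaadieid.
Nasal assimilation: no change.
Epenthesis: no change.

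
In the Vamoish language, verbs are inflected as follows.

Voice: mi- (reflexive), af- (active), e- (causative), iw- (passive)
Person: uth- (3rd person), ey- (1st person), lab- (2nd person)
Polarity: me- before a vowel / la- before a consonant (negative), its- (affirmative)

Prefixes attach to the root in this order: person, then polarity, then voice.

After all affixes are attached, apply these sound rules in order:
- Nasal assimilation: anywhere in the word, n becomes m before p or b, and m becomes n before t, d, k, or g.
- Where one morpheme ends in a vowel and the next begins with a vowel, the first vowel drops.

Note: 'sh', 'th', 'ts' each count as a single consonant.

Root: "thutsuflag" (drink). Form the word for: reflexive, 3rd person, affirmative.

Attach person 3rd person uth- → uththutsuflag.
Attach polarity affirmative its- → itsuththutsuflag.
Attach voice reflexive mi- → miitsuththutsuflag.
Nasal assimilation: no change.
Apply vowel deletion: miitsuththutsuflag → mitsuththutsuflag.

mitsuththutsuflag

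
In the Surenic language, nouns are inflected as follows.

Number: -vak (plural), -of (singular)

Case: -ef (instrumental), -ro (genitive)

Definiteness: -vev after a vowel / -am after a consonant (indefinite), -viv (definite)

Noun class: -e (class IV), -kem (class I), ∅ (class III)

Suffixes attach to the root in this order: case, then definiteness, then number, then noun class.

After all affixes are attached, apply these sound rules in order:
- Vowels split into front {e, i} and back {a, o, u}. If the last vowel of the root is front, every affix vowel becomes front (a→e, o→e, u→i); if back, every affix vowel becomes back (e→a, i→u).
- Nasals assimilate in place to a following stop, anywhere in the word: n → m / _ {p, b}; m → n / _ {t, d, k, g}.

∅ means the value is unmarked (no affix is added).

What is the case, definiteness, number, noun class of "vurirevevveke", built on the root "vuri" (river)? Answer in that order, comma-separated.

genitive, indefinite, plural, class IV

Segment: vuri-ro-vev-vak-e.
case: -ro → genitive.
definiteness: -vev/am → indefinite.
number: -vak → plural.
noun class: -e → class IV.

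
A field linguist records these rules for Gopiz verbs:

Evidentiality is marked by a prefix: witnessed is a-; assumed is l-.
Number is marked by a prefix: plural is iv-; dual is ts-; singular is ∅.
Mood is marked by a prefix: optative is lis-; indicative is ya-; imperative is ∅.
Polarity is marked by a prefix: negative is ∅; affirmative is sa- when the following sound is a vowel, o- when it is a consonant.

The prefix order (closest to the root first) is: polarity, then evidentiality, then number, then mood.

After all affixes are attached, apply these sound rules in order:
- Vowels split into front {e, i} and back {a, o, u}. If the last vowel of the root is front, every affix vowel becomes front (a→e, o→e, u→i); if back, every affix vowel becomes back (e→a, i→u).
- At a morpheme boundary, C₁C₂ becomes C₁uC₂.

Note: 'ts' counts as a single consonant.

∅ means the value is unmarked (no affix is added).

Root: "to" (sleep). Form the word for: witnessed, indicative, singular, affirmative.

Attach polarity affirmative o- (before consonant 't') → oto.
Attach evidentiality witnessed a- → aoto.
number = singular: zero marking, form stays aoto.
Attach mood indicative ya- → yaaoto.
Vowel harmony: no change.
Epenthesis: no change.

yaaoto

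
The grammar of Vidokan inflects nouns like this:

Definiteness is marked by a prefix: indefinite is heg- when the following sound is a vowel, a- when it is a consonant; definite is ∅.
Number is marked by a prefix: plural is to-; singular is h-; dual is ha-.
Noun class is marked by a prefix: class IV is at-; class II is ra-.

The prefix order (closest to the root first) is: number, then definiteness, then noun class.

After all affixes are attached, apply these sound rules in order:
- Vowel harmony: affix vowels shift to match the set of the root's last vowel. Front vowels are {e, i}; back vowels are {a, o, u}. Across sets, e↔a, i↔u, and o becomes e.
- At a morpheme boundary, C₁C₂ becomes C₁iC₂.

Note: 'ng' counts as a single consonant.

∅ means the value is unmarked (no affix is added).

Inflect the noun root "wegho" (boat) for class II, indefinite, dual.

raahawegho

Attach number dual ha- → hawegho.
Attach definiteness indefinite a- (before consonant 'h') → ahawegho.
Attach noun class class II ra- → raahawegho.
Vowel harmony: no change.
Epenthesis: no change.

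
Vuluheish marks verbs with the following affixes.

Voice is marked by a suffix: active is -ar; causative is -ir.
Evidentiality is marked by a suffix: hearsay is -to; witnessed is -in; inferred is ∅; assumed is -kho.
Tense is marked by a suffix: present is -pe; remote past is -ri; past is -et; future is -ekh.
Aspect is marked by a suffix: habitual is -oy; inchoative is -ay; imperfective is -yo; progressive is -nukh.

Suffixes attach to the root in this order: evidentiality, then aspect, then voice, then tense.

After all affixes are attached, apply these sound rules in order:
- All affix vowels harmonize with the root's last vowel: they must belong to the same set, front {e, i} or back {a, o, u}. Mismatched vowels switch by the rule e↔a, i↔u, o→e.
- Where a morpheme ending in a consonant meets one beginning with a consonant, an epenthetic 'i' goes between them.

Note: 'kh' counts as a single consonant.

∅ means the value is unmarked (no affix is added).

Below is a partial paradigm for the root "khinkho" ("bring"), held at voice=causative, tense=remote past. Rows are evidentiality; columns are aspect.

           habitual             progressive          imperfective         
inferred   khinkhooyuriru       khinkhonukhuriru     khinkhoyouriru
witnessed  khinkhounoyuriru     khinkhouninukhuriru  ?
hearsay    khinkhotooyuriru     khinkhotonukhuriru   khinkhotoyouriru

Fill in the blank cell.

khinkhouniyouriru

Attach evidentiality witnessed -in → khinkhoin.
Attach aspect imperfective -yo → khinkhoinyo.
Attach voice causative -ir → khinkhoinyoir.
Attach tense remote past -ri → khinkhoinyoirri.
Apply vowel harmony: khinkhoinyoirri → khinkhounyourru.
Apply epenthesis: khinkhounyourru → khinkhouniyouriru.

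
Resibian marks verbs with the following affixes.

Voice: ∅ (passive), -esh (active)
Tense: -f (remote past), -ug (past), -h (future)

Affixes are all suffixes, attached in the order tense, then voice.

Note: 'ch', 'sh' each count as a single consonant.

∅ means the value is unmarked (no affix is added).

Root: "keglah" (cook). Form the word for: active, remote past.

Attach tense remote past -f → keglahf.
Attach voice active -esh → keglahfesh.

keglahfesh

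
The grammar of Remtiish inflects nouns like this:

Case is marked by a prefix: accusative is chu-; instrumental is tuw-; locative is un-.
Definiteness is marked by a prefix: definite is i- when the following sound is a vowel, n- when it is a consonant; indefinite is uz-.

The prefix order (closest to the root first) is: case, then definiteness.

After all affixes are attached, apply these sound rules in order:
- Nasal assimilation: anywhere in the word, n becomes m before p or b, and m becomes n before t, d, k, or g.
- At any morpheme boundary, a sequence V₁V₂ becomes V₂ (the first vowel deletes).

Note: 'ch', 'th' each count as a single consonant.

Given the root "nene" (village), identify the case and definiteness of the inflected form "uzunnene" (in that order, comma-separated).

locative, indefinite

Segment: uz-un-nene.
case: un- → locative.
definiteness: uz- → indefinite.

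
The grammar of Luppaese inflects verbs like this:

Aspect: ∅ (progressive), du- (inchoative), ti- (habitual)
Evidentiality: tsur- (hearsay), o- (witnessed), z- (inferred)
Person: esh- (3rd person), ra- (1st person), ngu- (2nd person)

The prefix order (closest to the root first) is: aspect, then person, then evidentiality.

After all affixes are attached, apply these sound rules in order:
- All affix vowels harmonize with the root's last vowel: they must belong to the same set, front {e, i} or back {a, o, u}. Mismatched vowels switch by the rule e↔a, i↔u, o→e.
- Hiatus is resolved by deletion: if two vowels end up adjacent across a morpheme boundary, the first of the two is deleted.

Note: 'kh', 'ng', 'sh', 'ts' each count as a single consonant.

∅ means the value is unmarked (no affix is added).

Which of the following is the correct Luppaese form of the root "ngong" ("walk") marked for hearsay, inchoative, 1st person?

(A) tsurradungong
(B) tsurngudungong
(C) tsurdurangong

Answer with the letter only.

Attach aspect inchoative du- → dungong.
Attach person 1st person ra- → radungong.
Attach evidentiality hearsay tsur- → tsurradungong.
Vowel harmony: no change.
Vowel deletion: no change.
So the correct form is tsurradungong, option (A).
(C) tsurdurangong is wrong: it has the affixes in the wrong order.
(B) tsurngudungong is wrong: it uses 2nd person instead of 1st person for person.

A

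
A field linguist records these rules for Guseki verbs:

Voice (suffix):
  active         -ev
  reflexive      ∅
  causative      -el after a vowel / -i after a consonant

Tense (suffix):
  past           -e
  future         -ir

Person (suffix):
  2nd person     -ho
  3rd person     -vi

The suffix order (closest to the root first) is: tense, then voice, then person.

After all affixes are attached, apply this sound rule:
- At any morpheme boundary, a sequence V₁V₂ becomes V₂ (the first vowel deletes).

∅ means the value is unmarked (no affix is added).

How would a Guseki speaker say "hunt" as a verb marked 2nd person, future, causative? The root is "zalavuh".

zalavuhiriho

Attach tense future -ir → zalavuhir.
Attach voice causative -i (after consonant 'r') → zalavuhiri.
Attach person 2nd person -ho → zalavuhiriho.
Vowel deletion: no change.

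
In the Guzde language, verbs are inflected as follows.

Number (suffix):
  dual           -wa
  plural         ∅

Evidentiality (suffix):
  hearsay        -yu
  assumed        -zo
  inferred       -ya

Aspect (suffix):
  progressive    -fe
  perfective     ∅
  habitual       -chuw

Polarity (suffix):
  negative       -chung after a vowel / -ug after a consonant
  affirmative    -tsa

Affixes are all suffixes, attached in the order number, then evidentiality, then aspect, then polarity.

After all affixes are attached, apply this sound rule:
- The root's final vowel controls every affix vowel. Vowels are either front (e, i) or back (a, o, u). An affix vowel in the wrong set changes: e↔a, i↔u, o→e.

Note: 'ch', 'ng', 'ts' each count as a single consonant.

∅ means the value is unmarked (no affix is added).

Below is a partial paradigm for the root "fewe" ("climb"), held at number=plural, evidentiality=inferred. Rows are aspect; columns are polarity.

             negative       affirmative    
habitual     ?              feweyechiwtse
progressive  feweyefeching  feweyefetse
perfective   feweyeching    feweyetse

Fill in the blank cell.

number = plural: zero marking, form stays fewe.
Attach evidentiality inferred -ya → feweya.
Attach aspect habitual -chuw → feweyachuw.
Attach polarity negative -ug (after consonant 'w') → feweyachuwug.
Apply vowel harmony: feweyachuwug → feweyechiwig.

feweyechiwig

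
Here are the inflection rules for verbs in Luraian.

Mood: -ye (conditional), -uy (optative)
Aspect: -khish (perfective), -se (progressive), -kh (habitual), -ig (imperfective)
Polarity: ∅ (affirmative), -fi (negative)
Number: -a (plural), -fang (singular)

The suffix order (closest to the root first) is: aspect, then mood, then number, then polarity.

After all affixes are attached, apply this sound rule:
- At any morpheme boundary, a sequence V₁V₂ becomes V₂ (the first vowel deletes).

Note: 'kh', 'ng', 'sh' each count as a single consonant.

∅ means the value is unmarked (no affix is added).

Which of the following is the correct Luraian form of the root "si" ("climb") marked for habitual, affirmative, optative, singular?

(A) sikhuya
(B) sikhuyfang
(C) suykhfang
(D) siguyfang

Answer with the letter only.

B

Attach aspect habitual -kh → sikh.
Attach mood optative -uy → sikhuy.
Attach number singular -fang → sikhuyfang.
polarity = affirmative: zero marking, form stays sikhuyfang.
Vowel deletion: no change.
So the correct form is sikhuyfang, option (B).
(A) sikhuya is wrong: it uses plural instead of singular for number.
(D) siguyfang is wrong: it uses imperfective instead of habitual for aspect.
(C) suykhfang is wrong: it has the affixes in the wrong order.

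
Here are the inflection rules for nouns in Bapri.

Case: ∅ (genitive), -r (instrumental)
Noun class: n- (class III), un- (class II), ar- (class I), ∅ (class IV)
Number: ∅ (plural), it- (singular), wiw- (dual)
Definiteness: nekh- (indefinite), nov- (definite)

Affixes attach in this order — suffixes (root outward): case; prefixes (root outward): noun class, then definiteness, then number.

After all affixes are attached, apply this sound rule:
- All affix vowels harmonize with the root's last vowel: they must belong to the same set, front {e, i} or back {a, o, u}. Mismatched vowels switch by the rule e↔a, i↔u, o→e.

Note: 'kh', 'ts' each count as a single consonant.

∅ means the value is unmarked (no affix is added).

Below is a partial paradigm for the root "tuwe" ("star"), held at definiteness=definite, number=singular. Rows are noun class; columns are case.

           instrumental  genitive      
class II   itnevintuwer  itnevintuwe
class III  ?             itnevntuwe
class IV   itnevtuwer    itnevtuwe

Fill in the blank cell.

itnevntuwer

Attach case instrumental -r → tuwer.
Attach noun class class III n- → ntuwer.
Attach definiteness definite nov- → novntuwer.
Attach number singular it- → itnovntuwer.
Apply vowel harmony: itnovntuwer → itnevntuwer.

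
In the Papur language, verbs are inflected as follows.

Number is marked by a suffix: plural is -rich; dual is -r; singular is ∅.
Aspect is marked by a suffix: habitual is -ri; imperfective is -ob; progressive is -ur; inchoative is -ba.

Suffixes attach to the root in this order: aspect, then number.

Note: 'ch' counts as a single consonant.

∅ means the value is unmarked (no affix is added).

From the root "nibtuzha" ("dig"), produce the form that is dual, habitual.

Attach aspect habitual -ri → nibtuzhari.
Attach number dual -r → nibtuzharir.

nibtuzharir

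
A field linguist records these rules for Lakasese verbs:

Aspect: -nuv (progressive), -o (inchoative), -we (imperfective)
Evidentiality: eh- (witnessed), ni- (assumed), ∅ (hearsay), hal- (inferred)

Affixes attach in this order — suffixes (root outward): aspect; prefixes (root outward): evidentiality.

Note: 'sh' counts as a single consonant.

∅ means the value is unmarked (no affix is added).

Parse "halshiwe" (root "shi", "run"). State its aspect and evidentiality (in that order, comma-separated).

imperfective, inferred

Segment: hal-shi-we.
aspect: -we → imperfective.
evidentiality: hal- → inferred.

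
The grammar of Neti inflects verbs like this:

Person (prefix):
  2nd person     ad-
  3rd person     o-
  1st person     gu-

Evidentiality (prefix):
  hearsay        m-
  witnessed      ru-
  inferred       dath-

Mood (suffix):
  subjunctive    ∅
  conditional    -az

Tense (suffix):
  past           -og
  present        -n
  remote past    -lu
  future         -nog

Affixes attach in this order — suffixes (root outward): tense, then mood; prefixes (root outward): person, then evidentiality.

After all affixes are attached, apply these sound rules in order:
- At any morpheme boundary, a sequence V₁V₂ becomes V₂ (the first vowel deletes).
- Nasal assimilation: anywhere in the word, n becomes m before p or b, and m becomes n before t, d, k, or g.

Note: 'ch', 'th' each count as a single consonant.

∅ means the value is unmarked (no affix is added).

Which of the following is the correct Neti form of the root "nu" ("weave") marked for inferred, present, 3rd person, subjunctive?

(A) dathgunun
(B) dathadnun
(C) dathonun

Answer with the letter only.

C

Attach person 3rd person o- → onu.
Attach tense present -n → onun.
Attach evidentiality inferred dath- → dathonun.
mood = subjunctive: zero marking, form stays dathonun.
Vowel deletion: no change.
Nasal assimilation: no change.
So the correct form is dathonun, option (C).
(B) dathadnun is wrong: it uses 2nd person instead of 3rd person for person.
(A) dathgunun is wrong: it uses 1st person instead of 3rd person for person.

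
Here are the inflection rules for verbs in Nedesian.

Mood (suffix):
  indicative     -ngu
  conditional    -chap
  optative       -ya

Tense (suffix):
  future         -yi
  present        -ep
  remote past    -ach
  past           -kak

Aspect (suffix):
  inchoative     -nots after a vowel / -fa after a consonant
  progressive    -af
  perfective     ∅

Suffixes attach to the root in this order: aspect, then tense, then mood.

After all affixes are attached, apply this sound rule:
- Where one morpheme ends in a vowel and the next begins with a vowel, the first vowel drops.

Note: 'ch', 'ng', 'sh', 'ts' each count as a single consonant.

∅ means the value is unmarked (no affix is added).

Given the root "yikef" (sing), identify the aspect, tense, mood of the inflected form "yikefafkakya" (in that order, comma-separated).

progressive, past, optative

Segment: yikef-af-kak-ya.
aspect: -af → progressive.
tense: -kak → past.
mood: -ya → optative.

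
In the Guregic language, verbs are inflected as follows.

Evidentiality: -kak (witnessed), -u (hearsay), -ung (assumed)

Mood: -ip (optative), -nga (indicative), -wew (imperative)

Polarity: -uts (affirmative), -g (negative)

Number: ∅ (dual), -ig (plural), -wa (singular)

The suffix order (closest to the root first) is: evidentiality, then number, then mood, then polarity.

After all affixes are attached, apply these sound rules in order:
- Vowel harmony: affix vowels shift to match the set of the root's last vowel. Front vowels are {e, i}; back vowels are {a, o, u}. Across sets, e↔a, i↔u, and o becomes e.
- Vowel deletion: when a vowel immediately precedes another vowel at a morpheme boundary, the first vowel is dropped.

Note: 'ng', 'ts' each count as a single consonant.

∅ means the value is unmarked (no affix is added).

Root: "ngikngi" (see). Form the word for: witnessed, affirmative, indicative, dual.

Attach evidentiality witnessed -kak → ngikngikak.
number = dual: zero marking, form stays ngikngikak.
Attach mood indicative -nga → ngikngikaknga.
Attach polarity affirmative -uts → ngikngikakngauts.
Apply vowel harmony: ngikngikakngauts → ngikngikekngeits.
Apply vowel deletion: ngikngikekngeits → ngikngikekngits.

ngikngikekngits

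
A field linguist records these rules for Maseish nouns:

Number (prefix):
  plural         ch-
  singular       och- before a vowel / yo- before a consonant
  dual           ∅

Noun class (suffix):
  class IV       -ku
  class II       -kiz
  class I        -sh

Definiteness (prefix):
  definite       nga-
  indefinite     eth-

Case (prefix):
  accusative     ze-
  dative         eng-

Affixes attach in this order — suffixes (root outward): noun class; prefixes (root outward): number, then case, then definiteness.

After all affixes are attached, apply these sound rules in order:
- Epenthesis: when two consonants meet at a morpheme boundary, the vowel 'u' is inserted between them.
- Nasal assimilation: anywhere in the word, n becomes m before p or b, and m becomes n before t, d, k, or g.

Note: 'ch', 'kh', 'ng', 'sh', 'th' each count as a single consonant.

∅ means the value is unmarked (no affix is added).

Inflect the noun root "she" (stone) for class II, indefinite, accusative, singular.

ethuzeyoshekiz

Attach number singular yo- (before consonant 'sh') → yoshe.
Attach noun class class II -kiz → yoshekiz.
Attach case accusative ze- → zeyoshekiz.
Attach definiteness indefinite eth- → ethzeyoshekiz.
Apply epenthesis: ethzeyoshekiz → ethuzeyoshekiz.
Nasal assimilation: no change.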